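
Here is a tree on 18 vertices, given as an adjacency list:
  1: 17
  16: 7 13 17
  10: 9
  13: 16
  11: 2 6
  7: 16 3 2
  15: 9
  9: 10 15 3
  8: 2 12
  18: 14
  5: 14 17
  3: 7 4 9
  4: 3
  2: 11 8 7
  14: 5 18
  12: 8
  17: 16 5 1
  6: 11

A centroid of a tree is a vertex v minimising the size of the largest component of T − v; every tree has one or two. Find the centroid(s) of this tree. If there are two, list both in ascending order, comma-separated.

Delete 7: the remaining components have sizes 7, 5, 5. Max 7 ≤ 9, so 7 is a centroid.
No neighbour of 7 does as well, so 7 is the unique centroid.

7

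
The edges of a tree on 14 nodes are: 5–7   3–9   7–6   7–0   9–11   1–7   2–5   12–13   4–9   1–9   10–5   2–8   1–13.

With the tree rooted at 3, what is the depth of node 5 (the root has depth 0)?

Climbing from 5 to the root: 5 – 7 – 1 – 9 – 3. That's 4 steps.

4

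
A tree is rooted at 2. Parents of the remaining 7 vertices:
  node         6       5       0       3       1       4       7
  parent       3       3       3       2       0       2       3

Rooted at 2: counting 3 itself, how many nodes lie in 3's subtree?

6

The subtree rooted at 3 contains: 3, 5, 7, 6, 0, 1 — 6 nodes.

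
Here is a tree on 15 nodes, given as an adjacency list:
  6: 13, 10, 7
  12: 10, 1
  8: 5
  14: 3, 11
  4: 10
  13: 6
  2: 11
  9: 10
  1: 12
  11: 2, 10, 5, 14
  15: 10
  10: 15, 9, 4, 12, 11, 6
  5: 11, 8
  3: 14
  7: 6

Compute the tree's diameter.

5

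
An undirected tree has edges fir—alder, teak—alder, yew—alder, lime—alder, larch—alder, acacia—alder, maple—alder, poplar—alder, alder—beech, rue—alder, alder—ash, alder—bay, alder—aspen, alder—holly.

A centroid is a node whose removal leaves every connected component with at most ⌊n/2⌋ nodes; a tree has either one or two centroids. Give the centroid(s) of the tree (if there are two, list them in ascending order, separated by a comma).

If alder is removed the pieces have sizes 1, 1, 1, 1, 1, 1, 1, 1, 1, 1, 1, 1, 1, 1, all ≤ ⌊15/2⌋ = 7.
No neighbour of alder does as well, so alder is the unique centroid.

alder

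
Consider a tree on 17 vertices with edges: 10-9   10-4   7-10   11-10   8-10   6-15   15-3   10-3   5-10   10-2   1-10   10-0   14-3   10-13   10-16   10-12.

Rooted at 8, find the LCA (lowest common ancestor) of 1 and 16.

10

Path 1→root: 1 10 8; path 16→root: 16 10 8.
First common node: 10.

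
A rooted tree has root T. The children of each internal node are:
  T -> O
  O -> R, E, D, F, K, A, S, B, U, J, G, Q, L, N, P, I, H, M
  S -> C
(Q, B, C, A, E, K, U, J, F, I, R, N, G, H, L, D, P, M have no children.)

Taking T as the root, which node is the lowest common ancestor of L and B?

L's ancestor chain is L, O, T and B's is B, O, T; they first meet at O.

O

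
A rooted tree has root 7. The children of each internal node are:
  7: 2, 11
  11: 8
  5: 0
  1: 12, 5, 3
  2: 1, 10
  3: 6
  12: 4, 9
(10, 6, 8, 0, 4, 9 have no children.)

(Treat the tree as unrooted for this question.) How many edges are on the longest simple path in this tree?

BFS from 8 reaches 4 last, at distance 6; BFS from 4 confirms no node is farther.
Path: 8 - 11 - 7 - 2 - 1 - 12 - 4.

6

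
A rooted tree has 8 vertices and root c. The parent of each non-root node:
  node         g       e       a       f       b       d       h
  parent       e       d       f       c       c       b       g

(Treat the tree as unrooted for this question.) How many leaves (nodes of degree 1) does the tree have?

2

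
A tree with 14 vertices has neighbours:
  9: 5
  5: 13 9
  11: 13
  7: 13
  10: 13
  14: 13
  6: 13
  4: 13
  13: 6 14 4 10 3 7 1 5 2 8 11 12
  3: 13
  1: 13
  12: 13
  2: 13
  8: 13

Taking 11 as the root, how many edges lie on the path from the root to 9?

3

Climbing from 9 to the root: 9–5–13–11. That's 3 steps.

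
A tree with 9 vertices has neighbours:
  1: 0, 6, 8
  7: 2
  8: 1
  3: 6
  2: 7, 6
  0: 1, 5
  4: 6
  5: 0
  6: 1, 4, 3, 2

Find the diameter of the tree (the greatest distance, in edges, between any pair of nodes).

BFS from 5 reaches 7 last, at distance 5; BFS from 7 confirms no node is farther.
Path: 5-0-1-6-2-7.

5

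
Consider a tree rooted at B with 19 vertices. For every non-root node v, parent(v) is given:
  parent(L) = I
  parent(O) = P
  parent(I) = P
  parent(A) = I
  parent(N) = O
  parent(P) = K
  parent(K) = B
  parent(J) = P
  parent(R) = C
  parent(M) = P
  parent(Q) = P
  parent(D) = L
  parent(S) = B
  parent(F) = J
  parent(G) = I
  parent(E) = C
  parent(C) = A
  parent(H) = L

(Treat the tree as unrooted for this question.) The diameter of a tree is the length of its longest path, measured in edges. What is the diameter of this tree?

Starting from S, a farthest node is E at distance 7.
One longest path: S–B–K–P–I–A–C–E.
So the diameter is 7.

7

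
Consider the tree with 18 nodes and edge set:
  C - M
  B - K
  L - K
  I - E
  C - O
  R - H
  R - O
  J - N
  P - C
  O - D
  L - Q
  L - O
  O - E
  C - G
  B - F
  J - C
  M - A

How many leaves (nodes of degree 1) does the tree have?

9

Exactly 9 nodes have a single neighbour: A, D, F, G, H, I, N, P, Q.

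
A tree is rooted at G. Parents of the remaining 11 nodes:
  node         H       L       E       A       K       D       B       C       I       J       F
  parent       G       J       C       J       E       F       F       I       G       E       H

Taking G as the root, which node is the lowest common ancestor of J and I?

J's ancestor chain is J, E, C, I, G and I's is I, G; they first meet at I.

I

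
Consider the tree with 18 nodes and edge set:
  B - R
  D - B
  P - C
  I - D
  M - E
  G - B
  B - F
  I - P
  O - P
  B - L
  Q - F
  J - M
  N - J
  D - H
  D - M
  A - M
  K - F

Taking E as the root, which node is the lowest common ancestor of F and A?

M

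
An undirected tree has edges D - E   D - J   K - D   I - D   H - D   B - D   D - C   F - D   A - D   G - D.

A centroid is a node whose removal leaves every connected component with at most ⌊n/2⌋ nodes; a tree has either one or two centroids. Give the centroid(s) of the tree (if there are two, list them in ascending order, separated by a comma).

If D is removed the pieces have sizes 1, 1, 1, 1, 1, 1, 1, 1, 1, 1, all ≤ ⌊11/2⌋ = 5.
Every other node leaves some component of size > 5, so the centroid is unique.

D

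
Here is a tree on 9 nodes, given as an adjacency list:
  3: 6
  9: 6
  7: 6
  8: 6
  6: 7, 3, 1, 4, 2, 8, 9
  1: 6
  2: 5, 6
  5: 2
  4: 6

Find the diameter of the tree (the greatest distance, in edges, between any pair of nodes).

BFS from 5 reaches 8 last, at distance 3; BFS from 8 confirms no node is farther.
Path: 5-2-6-8.

3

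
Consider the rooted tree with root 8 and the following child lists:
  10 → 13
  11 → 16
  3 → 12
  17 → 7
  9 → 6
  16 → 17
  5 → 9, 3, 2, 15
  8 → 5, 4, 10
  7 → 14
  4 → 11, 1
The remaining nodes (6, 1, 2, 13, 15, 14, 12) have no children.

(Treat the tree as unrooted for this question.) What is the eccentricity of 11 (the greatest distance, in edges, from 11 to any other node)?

Distances from 11 peak at 5, attained at 12 (6 also at distance 5).
11–4–8–5–3–12

5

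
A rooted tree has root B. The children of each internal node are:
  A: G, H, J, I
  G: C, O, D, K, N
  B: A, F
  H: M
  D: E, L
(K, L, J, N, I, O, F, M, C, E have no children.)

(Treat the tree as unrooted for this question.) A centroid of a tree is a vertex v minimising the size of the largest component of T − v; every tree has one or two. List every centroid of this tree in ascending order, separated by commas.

G

Delete G: the remaining components have sizes 7, 3, 1, 1, 1, 1. Max 7 ≤ 7, so G is a centroid.
Every other node leaves some component of size > 7, so the centroid is unique.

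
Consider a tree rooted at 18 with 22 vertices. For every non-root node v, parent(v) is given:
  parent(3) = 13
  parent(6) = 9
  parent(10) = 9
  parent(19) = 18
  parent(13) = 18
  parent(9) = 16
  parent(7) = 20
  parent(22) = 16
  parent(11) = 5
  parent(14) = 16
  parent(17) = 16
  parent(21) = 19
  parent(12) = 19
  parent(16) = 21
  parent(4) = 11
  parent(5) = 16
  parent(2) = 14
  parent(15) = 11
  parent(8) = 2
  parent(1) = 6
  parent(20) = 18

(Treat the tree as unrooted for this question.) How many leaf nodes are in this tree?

10

The leaves are 1, 3, 4, 7, 8, 10, 12, 15, 17, 22.
That is 10 leaves.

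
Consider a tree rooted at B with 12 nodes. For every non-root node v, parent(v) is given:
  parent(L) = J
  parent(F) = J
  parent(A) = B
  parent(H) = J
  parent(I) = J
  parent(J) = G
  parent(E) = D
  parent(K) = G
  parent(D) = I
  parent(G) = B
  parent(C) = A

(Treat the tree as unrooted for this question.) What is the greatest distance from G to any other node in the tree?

Distances from G peak at 4, attained at E.
G–J–I–D–E

4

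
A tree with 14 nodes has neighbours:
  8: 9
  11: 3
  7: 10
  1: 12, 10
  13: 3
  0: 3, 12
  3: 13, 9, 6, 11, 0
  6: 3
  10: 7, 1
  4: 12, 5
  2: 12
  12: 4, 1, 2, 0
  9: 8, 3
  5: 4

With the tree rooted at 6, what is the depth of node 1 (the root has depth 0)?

4

6–3–0–12–1 — 4 edges.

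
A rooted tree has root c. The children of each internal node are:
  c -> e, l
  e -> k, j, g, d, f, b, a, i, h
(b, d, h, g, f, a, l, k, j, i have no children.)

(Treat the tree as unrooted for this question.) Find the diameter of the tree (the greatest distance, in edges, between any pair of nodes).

Starting from l, a farthest node is k at distance 3.
One longest path: l - c - e - k.
So the diameter is 3.

3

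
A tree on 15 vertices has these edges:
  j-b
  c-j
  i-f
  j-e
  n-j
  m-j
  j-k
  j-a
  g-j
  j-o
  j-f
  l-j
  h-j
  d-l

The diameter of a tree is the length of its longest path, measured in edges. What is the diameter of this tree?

Starting from i, a farthest node is d at distance 4.
One longest path: i – f – j – l – d.
So the diameter is 4.

4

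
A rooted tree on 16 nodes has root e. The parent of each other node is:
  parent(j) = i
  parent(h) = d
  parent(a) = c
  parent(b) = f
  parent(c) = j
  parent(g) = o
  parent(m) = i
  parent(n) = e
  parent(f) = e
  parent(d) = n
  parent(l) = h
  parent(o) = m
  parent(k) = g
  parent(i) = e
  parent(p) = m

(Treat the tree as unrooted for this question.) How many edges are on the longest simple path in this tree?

BFS from l reaches k last, at distance 9; BFS from k confirms no node is farther.
Path: l – h – d – n – e – i – m – o – g – k.

9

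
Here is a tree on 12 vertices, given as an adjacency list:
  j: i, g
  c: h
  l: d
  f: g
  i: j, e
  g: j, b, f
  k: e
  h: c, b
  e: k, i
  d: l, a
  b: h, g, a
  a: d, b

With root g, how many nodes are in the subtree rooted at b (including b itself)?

b's subtree: {b, a, h, d, c, l}, size 6.

6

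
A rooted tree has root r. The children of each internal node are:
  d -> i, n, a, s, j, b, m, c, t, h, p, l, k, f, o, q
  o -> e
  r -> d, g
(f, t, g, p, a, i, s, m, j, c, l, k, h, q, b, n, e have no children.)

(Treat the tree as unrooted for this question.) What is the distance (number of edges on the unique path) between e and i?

The path is e - o - d - i, which has 3 edges.

3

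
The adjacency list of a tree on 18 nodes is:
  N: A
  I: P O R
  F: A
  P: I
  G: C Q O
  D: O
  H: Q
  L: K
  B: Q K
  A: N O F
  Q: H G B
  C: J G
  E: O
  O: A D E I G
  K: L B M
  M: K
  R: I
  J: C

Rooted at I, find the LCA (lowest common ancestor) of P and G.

I

P's ancestor chain is P, I and G's is G, O, I; they first meet at I.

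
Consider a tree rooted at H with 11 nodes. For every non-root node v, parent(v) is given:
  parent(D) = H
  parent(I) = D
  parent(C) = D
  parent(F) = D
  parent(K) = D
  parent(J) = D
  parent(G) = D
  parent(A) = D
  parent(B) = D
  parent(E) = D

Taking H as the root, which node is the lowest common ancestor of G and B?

D

Ancestors of G (toward the root): G, D, H.
Ancestors of B: B, D, H.
The deepest node appearing in both lists is D.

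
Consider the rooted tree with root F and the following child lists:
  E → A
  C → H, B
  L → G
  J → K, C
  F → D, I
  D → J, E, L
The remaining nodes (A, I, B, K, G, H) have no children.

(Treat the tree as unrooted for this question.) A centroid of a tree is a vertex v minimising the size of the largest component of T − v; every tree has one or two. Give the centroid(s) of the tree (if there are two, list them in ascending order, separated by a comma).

D

Removing D splits the tree into components of sizes 5, 2, 2, 2; the largest is 5 ≤ ⌊12/2⌋ = 6.
No neighbour of D does as well, so D is the unique centroid.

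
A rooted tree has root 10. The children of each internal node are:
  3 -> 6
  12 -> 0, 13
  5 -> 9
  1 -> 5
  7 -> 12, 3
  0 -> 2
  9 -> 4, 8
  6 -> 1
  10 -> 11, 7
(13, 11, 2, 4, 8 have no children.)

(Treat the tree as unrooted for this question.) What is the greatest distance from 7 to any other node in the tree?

Distances from 7 peak at 6, attained at 4 (8 also at distance 6).
7-3-6-1-5-9-4

6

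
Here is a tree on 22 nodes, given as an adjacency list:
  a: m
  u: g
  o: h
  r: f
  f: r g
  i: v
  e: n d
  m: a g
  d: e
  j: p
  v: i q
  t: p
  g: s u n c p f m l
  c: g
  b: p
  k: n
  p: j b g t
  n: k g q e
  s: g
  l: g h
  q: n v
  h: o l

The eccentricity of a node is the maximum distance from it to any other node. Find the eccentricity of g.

4

Distances from g peak at 4, attained at i.
g–n–q–v–i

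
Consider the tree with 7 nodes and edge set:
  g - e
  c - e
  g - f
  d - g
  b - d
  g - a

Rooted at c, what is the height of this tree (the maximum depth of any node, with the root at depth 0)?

4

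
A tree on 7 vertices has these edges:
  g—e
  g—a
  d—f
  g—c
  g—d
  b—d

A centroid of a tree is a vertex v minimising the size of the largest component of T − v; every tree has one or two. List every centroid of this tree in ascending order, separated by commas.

Removing g splits the tree into components of sizes 3, 1, 1, 1; the largest is 3 ≤ ⌊7/2⌋ = 3.
No neighbour of g does as well, so g is the unique centroid.

g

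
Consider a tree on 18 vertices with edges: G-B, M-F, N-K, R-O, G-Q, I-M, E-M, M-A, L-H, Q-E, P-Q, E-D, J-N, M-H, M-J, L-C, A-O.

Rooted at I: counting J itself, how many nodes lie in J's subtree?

J's subtree: {J, N, K}, size 3.

3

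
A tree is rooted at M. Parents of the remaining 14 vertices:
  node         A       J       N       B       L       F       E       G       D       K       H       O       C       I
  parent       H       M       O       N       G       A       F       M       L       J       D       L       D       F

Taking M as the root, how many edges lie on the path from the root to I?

7

Climbing from I to the root: I → F → A → H → D → L → G → M. That's 7 steps.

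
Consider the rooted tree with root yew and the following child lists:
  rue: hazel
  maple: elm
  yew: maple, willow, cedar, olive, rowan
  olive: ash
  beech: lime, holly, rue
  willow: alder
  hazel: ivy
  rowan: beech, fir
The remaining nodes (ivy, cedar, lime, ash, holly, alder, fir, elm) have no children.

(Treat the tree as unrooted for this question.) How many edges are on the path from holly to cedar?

holly - beech - rowan - yew - cedar: 4 edges.

4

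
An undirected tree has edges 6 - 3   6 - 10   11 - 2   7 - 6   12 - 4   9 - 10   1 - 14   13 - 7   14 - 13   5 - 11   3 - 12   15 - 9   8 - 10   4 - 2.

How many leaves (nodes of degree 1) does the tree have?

4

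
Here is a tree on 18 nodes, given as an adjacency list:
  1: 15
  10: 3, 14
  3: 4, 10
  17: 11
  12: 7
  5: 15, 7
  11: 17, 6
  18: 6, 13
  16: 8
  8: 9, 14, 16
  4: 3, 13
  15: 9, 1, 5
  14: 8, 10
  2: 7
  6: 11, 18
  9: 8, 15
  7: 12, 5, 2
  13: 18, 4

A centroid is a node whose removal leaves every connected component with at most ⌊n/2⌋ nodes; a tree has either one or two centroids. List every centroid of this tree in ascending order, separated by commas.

8, 14

Removing 8 splits the tree into components of sizes 9, 7, 1; the largest is 9 ≤ ⌊18/2⌋ = 9.
14 is adjacent to 8 and is also a centroid (the largest component after removing it is likewise 9).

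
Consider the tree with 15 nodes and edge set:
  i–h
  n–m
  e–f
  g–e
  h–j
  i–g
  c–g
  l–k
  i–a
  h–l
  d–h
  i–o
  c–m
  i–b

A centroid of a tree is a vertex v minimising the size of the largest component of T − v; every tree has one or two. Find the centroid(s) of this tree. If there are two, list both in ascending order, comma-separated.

i

Removing i splits the tree into components of sizes 6, 5, 1, 1, 1; the largest is 6 ≤ ⌊15/2⌋ = 7.
Every other node leaves some component of size > 7, so the centroid is unique.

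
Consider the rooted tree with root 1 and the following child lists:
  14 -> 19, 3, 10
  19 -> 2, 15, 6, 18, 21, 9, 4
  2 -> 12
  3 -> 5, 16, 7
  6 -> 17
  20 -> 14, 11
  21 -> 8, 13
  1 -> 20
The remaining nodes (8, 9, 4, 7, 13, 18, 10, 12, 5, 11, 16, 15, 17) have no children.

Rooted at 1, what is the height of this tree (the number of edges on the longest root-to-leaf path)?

5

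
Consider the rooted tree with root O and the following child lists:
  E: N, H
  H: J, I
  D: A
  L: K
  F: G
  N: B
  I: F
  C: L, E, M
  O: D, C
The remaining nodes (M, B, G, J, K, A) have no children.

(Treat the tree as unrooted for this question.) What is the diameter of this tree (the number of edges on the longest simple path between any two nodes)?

8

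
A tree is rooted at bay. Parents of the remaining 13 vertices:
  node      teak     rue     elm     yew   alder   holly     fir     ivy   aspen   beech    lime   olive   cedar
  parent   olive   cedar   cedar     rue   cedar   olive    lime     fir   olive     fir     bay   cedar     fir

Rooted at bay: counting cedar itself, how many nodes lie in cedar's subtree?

Descendants of cedar (including itself): cedar, rue, olive, elm, alder, yew, holly, teak, aspen. That's 9.

9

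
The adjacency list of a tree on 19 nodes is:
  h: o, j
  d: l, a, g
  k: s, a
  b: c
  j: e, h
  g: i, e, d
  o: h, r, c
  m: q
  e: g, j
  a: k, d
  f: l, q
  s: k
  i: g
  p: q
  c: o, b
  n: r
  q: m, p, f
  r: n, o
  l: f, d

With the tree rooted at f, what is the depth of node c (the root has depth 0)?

8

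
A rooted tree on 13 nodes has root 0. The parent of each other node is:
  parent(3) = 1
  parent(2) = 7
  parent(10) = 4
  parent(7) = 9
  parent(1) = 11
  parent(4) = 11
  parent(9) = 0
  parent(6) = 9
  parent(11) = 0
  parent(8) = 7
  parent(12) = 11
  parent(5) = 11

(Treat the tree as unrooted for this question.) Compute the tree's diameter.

6

Starting from 8, a farthest node is 10 at distance 6.
One longest path: 8-7-9-0-11-4-10.
So the diameter is 6.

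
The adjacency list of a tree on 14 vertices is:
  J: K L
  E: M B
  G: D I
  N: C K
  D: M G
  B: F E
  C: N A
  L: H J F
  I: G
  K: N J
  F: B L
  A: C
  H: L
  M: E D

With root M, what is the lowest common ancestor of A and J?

Ancestors of A (toward the root): A, C, N, K, J, L, F, B, E, M.
Ancestors of J: J, L, F, B, E, M.
The deepest node appearing in both lists is J.

J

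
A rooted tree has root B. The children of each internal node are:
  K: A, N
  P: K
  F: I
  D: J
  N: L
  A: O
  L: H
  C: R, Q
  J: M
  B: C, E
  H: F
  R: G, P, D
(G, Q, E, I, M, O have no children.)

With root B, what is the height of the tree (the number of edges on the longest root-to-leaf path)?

A deepest node is I, reached by B–C–R–P–K–N–L–H–F–I.
That path has 9 edges, so the height is 9.

9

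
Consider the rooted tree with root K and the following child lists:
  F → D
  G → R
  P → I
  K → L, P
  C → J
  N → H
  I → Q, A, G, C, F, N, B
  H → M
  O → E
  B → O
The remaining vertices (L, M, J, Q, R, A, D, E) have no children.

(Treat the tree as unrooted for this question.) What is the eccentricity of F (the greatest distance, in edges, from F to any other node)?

4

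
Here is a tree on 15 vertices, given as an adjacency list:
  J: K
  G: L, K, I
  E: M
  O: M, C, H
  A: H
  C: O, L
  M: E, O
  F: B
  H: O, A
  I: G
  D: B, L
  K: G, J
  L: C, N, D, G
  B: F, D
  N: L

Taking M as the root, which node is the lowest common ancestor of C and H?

O

Ancestors of C (toward the root): C, O, M.
Ancestors of H: H, O, M.
The deepest node appearing in both lists is O.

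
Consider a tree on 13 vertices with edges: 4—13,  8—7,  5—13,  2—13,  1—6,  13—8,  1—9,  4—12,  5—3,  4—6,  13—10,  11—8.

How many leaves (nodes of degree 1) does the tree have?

7

Exactly 7 nodes have a single neighbour: 2, 3, 7, 9, 10, 11, 12.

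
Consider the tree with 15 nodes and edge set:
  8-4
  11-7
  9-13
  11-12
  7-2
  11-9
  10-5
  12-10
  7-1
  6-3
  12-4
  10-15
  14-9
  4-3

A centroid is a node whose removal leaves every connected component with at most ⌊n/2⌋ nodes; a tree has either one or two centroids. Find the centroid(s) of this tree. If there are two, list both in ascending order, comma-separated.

12

Delete 12: the remaining components have sizes 7, 4, 3. Max 7 ≤ 7, so 12 is a centroid.
No neighbour of 12 does as well, so 12 is the unique centroid.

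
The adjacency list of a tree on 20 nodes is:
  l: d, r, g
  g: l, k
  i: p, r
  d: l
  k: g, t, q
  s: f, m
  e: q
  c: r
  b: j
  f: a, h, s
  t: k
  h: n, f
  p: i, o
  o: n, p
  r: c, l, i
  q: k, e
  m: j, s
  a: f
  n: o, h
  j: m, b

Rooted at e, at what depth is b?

15

e–q–k–g–l–r–i–p–o–n–h–f–s–m–j–b — 15 edges.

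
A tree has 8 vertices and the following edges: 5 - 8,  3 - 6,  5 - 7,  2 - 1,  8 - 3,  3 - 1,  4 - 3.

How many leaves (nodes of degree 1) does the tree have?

The leaves are 2, 4, 6, 7.
That is 4 leaves.

4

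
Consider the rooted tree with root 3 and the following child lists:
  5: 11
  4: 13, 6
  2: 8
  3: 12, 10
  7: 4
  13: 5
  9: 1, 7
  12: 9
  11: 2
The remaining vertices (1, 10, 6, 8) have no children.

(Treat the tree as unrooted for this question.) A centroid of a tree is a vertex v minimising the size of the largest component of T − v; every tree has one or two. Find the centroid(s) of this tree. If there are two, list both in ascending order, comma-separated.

If 4 is removed the pieces have sizes 6, 5, 1, all ≤ ⌊13/2⌋ = 6.
No neighbour of 4 does as well, so 4 is the unique centroid.

4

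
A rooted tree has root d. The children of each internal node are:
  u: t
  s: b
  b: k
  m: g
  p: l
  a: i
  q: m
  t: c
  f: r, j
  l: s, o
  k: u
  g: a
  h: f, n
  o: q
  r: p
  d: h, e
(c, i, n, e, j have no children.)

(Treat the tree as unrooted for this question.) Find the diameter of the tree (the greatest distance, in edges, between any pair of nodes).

12

BFS from e reaches i last, at distance 12; BFS from i confirms no node is farther.
Path: e–d–h–f–r–p–l–o–q–m–g–a–i.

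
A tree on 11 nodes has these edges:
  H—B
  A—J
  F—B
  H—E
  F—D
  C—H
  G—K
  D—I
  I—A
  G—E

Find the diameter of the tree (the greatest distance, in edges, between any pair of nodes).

9

BFS from J reaches K last, at distance 9; BFS from K confirms no node is farther.
Path: J–A–I–D–F–B–H–E–G–K.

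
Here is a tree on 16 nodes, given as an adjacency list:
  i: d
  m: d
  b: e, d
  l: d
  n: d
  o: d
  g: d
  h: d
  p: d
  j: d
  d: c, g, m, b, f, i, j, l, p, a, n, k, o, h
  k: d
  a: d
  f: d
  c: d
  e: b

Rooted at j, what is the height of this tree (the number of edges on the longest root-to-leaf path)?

e sits deepest: j – d – b – e — 3 edges from the root.

3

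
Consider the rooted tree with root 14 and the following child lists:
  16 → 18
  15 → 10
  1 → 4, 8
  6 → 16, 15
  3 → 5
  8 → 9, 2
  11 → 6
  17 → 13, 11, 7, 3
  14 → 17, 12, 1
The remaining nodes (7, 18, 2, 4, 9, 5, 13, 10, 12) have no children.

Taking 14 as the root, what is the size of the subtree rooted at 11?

6

The subtree rooted at 11 contains: 11, 6, 15, 16, 10, 18 — 6 nodes.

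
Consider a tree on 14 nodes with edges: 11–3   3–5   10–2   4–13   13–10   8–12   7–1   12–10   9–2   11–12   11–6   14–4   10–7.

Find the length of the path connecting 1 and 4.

4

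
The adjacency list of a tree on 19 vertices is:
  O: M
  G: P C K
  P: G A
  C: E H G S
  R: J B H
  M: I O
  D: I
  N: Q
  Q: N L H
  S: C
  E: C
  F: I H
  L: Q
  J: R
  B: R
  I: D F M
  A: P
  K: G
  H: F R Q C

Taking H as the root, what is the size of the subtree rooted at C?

7

The subtree rooted at C contains: C, G, S, E, P, K, A — 7 nodes.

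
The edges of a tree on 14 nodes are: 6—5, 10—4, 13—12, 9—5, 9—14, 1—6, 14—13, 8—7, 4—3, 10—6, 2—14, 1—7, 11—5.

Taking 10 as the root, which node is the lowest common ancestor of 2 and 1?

2's ancestor chain is 2, 14, 9, 5, 6, 10 and 1's is 1, 6, 10; they first meet at 6.

6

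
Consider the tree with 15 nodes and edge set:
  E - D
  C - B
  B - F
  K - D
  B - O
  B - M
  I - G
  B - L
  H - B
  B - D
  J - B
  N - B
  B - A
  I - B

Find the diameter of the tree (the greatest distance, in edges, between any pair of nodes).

4

BFS from E reaches G last, at distance 4; BFS from G confirms no node is farther.
Path: E–D–B–I–G.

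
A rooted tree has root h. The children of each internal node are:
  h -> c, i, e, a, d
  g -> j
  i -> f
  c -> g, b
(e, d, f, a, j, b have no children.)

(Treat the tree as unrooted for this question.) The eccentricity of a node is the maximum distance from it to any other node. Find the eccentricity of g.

Distances from g peak at 4, attained at f.
g – c – h – i – f

4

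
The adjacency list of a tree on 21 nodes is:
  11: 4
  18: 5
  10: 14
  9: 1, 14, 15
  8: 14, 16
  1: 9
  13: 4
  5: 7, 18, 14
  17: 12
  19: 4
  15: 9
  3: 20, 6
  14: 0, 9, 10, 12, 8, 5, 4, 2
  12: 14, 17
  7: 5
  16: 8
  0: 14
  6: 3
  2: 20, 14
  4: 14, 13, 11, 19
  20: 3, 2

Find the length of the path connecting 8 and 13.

8 - 14 - 4 - 13: 3 edges.

3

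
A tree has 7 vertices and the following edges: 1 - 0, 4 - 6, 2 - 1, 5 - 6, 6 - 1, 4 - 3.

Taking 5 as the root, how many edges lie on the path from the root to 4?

5 – 6 – 4 — 2 edges.

2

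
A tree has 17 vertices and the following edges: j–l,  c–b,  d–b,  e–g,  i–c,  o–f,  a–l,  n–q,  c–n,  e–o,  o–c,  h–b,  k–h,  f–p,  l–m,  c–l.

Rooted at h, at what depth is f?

Climbing from f to the root: f–o–c–b–h. That's 4 steps.

4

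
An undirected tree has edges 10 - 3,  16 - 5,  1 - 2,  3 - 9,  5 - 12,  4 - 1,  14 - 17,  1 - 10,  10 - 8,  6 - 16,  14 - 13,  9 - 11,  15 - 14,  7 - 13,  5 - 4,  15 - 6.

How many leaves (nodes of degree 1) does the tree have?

The leaves are 2, 7, 8, 11, 12, 17.
That is 6 leaves.

6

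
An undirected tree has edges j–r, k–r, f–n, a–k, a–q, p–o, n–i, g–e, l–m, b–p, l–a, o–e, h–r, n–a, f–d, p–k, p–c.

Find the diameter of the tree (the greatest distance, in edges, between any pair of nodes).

8

A longest path is d – f – n – a – k – p – o – e – g, with 8 edges.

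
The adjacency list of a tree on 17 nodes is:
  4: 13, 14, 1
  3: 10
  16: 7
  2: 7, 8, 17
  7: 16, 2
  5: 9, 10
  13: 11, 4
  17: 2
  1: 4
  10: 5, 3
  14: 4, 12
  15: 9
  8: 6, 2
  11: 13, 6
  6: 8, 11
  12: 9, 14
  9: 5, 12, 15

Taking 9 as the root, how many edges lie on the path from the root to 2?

8

9–12–14–4–13–11–6–8–2 — 8 edges.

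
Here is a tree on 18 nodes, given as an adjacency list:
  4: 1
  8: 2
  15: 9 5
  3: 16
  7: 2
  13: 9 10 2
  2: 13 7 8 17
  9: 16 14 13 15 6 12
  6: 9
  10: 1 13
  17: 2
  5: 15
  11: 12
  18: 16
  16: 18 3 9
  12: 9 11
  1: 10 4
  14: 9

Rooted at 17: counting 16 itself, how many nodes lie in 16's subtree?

3

Descendants of 16 (including itself): 16, 3, 18. That's 3.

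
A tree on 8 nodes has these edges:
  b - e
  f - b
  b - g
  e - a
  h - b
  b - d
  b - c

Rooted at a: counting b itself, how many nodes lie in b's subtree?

6

b's subtree: {b, h, c, d, f, g}, size 6.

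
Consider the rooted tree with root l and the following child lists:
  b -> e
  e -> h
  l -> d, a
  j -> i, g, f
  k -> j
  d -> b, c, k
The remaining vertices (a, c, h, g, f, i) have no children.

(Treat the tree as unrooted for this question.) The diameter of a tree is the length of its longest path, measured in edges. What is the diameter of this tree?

BFS from h reaches i last, at distance 6; BFS from i confirms no node is farther.
Path: h - e - b - d - k - j - i.

6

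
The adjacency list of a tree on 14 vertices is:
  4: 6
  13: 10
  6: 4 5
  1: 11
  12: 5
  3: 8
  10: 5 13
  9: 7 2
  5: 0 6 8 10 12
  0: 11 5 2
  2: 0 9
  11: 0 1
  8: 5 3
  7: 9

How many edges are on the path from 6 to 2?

3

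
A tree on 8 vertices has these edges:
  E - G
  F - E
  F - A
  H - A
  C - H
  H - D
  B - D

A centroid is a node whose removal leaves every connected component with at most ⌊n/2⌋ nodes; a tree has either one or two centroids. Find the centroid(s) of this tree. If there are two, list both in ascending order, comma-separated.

Removing A splits the tree into components of sizes 4, 3; the largest is 4 ≤ ⌊8/2⌋ = 4.
Its neighbour H also leaves a largest component of size 4, so both are centroids.

A, H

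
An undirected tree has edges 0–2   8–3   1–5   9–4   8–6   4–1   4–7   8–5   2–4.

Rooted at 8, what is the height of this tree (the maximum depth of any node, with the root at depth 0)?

5

The longest root-to-leaf path is 8-5-1-4-2-0 (5 edges).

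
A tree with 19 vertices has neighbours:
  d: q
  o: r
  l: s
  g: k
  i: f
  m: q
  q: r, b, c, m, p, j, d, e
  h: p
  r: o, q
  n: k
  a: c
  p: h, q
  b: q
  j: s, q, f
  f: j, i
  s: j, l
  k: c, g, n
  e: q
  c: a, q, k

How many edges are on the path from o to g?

o–r–q–c–k–g: 5 edges.

5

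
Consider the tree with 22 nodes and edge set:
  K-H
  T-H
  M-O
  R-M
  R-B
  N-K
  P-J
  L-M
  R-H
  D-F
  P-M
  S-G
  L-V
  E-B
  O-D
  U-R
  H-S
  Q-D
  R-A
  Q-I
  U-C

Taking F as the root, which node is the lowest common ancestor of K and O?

K's ancestor chain is K, H, R, M, O, D, F and O's is O, D, F; they first meet at O.

O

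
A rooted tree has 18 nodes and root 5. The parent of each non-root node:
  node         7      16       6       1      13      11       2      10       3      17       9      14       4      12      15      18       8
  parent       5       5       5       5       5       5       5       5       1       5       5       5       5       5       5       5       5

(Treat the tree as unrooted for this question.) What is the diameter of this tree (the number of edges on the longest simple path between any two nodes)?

3

Starting from 3, a farthest node is 14 at distance 3.
One longest path: 3 – 1 – 5 – 14.
So the diameter is 3.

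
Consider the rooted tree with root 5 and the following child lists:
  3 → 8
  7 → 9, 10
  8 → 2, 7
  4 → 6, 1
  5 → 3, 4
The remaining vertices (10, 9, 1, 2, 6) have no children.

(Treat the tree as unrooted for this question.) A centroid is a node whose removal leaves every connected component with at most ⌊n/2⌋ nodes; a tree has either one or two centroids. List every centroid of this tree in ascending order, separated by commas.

Removing 8 splits the tree into components of sizes 5, 3, 1; the largest is 5 ≤ ⌊10/2⌋ = 5.
Its neighbour 3 also leaves a largest component of size 5, so both are centroids.

3, 8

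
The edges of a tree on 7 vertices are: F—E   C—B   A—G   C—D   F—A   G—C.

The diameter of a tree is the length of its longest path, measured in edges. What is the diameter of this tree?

5

BFS from D reaches E last, at distance 5; BFS from E confirms no node is farther.
Path: D - C - G - A - F - E.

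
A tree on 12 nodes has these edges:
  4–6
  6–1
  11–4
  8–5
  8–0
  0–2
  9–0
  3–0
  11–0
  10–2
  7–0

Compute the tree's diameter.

Starting from 1, a farthest node is 5 at distance 6.
One longest path: 1 - 6 - 4 - 11 - 0 - 8 - 5.
So the diameter is 6.

6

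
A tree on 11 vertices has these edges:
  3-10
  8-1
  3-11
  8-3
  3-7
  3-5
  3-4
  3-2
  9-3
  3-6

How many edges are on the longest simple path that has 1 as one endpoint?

Distances from 1 peak at 3, attained at 2 (7, 9, 5, 10, 6, 11, 4 also at distance 3).
1-8-3-2

3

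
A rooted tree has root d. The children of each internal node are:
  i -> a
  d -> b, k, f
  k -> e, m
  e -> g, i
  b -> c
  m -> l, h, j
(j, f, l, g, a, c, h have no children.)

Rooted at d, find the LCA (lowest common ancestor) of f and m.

Ancestors of f (toward the root): f, d.
Ancestors of m: m, k, d.
The deepest node appearing in both lists is d.

d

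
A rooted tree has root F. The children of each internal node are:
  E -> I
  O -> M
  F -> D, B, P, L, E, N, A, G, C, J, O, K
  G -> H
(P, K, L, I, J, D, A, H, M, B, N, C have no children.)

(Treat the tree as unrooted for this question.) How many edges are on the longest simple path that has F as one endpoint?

A farthest node from F is I (M, H also at distance 2).
The path F-E-I has 2 edges.

2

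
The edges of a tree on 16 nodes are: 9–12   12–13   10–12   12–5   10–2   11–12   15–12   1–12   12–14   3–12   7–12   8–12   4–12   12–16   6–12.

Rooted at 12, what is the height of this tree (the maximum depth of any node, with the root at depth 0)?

A deepest node is 2, reached by 12 – 10 – 2.
That path has 2 edges, so the height is 2.

2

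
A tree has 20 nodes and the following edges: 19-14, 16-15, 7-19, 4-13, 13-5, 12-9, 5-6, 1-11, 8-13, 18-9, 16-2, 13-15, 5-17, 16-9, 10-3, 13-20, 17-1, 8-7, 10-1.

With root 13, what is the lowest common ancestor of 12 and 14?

Ancestors of 12 (toward the root): 12, 9, 16, 15, 13.
Ancestors of 14: 14, 19, 7, 8, 13.
The deepest node appearing in both lists is 13.

13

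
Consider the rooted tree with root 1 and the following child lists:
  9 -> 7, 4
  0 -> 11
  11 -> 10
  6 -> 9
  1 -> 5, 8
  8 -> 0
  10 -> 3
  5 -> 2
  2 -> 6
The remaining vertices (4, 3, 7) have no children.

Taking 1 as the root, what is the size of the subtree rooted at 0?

4

Descendants of 0 (including itself): 0, 11, 10, 3. That's 4.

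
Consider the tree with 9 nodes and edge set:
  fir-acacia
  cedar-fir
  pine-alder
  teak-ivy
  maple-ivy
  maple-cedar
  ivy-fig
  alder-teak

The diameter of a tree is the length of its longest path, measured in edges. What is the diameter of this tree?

7

A longest path is acacia – fir – cedar – maple – ivy – teak – alder – pine, with 7 edges.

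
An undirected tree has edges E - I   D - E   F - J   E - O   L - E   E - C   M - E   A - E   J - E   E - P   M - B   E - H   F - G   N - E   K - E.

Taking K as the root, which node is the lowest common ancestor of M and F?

E

M's ancestor chain is M, E, K and F's is F, J, E, K; they first meet at E.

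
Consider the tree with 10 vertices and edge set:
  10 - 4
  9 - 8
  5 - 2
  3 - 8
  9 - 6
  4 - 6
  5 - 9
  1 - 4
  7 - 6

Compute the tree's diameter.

5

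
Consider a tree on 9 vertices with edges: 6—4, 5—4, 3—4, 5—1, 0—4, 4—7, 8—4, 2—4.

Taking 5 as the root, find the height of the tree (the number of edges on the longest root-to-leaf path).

The longest root-to-leaf path is 5 → 4 → 0 (2 edges).

2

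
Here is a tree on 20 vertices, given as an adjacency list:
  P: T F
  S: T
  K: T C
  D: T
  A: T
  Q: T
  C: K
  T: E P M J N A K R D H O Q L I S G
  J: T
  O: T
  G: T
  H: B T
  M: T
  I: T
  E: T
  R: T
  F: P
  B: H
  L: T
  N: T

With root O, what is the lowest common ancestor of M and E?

T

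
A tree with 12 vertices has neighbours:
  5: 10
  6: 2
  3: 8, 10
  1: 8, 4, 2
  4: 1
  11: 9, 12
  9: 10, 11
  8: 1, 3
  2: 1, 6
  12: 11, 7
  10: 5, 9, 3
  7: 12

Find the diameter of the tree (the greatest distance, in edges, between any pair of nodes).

A longest path is 7 - 12 - 11 - 9 - 10 - 3 - 8 - 1 - 2 - 6, with 9 edges.

9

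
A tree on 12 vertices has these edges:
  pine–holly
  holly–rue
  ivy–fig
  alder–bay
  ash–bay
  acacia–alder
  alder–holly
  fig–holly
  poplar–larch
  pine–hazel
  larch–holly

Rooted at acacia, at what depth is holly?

2

acacia → alder → holly — 2 edges.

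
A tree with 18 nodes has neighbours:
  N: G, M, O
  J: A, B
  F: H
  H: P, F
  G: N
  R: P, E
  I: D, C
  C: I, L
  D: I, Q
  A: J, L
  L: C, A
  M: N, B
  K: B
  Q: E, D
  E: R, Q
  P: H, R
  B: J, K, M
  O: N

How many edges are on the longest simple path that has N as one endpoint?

The node farthest from N is F, via N – M – B – J – A – L – C – I – D – Q – E – R – P – H – F — 14 edges.

14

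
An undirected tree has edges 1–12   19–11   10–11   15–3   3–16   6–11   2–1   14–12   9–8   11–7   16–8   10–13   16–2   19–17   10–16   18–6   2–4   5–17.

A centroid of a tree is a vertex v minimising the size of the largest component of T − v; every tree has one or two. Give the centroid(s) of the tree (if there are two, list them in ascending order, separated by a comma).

If 16 is removed the pieces have sizes 9, 5, 2, 2, all ≤ ⌊19/2⌋ = 9.
Every other node leaves some component of size > 9, so the centroid is unique.

16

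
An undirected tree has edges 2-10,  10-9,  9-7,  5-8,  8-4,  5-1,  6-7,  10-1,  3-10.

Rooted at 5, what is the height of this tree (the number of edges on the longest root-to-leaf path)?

5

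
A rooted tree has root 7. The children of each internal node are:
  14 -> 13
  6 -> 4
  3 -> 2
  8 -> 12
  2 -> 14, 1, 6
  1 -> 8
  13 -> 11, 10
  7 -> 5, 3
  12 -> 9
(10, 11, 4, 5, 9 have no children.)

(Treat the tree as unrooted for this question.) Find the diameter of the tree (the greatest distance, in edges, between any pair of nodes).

A longest path is 9-12-8-1-2-14-13-10, with 7 edges.

7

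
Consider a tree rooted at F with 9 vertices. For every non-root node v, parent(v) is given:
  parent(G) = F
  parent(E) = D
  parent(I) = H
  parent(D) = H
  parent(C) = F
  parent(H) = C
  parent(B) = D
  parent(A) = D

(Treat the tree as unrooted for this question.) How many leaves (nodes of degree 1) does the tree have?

5

The leaves are A, B, E, G, I.
That is 5 leaves.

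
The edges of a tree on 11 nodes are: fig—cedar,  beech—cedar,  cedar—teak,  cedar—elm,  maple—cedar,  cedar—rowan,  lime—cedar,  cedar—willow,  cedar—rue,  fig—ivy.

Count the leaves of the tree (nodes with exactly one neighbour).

9

Degree-1 nodes: beech, elm, ivy, lime, maple, rowan, rue, teak, willow — 9 of them.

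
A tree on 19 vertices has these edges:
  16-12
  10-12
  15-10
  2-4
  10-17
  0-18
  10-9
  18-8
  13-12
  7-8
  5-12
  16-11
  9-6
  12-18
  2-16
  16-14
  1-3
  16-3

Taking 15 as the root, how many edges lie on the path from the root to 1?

5

Climbing from 1 to the root: 1–3–16–12–10–15. That's 5 steps.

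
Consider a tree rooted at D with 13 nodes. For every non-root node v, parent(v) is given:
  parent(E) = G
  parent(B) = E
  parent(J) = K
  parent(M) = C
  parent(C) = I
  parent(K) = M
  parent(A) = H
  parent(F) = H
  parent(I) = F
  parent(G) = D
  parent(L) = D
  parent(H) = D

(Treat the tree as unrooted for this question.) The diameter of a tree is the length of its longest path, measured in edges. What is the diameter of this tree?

10

Starting from J, a farthest node is B at distance 10.
One longest path: J – K – M – C – I – F – H – D – G – E – B.
So the diameter is 10.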